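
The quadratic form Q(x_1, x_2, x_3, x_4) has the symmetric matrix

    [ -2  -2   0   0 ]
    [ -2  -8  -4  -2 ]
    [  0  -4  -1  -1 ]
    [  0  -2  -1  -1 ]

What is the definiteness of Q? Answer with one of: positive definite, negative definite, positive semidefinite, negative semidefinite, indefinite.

indefinite

An LDLᵀ factorisation of A has diagonal entries -2, -6, 5/3, -2/5.
Counting signs: 1 positive, 3 negative.
Hence Q is indefinite.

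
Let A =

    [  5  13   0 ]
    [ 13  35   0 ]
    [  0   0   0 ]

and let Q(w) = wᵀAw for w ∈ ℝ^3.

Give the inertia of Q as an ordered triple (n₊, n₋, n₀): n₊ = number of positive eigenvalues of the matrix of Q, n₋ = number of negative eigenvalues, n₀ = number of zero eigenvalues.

Symmetric row and column elimination reduces A to a congruent diagonal form with pivots 5, 6/5, 0.
That gives 2 positive, 1 zero pivots.

(2, 0, 1)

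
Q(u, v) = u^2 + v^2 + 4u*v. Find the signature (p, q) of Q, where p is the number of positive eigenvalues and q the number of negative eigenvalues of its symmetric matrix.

The symmetric matrix is A = [[1, 2], [2, 1]].
Symmetric row and column elimination reduces A to a congruent diagonal form with pivots 1, -3.
So there are 1 positive, 1 negative pivots.

(1, 1)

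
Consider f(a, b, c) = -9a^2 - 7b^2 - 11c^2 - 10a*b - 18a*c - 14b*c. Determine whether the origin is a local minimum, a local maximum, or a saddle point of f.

local maximum

The Hessian at the origin is H = [[-18, -10, -18], [-10, -14, -14], [-18, -14, -22]].
An LDLᵀ factorisation of H has diagonal entries -18, -76/9, -40/19.
So there are 3 negative pivots.
H is negative definite, so the origin is a strict local maximum.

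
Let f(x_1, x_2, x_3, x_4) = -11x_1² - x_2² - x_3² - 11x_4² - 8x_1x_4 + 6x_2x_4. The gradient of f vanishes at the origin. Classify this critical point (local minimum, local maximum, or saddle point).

local maximum

The Hessian at the origin is H = [[-22, 0, 0, -8], [0, -2, 0, 6], [0, 0, -2, 0], [-8, 6, 0, -22]].
Congruent diagonalization of H (simultaneous row and column reduction) yields pivots -22, -2, -2, -12/11.
Counting signs: 4 negative.
H is negative definite, so the origin is a strict local maximum.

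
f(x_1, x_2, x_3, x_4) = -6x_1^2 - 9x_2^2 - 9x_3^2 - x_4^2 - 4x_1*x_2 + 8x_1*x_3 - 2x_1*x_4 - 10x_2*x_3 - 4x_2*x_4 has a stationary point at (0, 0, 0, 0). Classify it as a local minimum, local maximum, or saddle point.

The Hessian at the origin is H = [[-12, -4, 8, -2], [-4, -18, -10, -4], [8, -10, -18, 0], [-2, -4, 0, -2]].
Congruent diagonalization of H (simultaneous row and column reduction) yields pivots -12, -50/3, -76/25, -10/19.
Counting signs: 4 negative.
H is negative definite, so the origin is a strict local maximum.

local maximum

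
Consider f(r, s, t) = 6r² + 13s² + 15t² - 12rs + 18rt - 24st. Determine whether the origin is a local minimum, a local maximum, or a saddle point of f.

The Hessian at the origin is H = [[12, -12, 18], [-12, 26, -24], [18, -24, 30]].
Row-reducing H symmetrically gives the diagonal entries 12, 14, 3/7.
That gives 3 positive pivots.
H is positive definite, so the origin is a strict local minimum.

local minimum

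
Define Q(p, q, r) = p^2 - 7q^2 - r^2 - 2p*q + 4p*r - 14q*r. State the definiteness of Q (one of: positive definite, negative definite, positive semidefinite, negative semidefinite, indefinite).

indefinite

The symmetric matrix is A = [[1, -1, 2], [-1, -7, -7], [2, -7, -1]].
Symmetric row and column elimination reduces A to a congruent diagonal form with pivots 1, -8, -15/8.
That gives 1 positive, 2 negative pivots.
Hence Q is indefinite.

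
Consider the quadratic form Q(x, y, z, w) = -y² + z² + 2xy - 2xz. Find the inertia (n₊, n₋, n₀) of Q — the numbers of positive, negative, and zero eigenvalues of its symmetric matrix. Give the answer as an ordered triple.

The symmetric matrix is A = [[0, 1, -1, 0], [1, -1, 0, 0], [-1, 0, 1, 0], [0, 0, 0, 0]].
By Sylvester's law of inertia any congruent diagonalization of A has 1 positive, 1 negative and 2 zero entries.

(1, 1, 2)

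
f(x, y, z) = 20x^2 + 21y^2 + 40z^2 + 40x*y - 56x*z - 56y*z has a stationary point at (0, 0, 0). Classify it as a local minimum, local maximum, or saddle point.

The Hessian at the origin is H = [[40, 40, -56], [40, 42, -56], [-56, -56, 80]].
Applying the same elementary operations to the rows and columns of H produces a congruent diagonal matrix with entries 40, 2, 8/5.
Counting signs: 3 positive.
H is positive definite, so the origin is a strict local minimum.

local minimum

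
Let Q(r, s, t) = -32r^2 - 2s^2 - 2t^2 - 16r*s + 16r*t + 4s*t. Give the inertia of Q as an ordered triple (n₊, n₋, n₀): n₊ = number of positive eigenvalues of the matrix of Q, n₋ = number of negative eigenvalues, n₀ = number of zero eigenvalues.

The symmetric matrix is A = [[-32, -8, 8], [-8, -2, 2], [8, 2, -2]].
Congruent diagonalization of A (simultaneous row and column reduction) yields pivots -32, 0, 0.
Counting signs: 1 negative, 2 zero.

(0, 1, 2)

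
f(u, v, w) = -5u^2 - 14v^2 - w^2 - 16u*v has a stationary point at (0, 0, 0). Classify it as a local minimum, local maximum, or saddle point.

local maximum

The Hessian at the origin is H = [[-10, -16, 0], [-16, -28, 0], [0, 0, -2]].
Congruent diagonalization of H (simultaneous row and column reduction) yields pivots -10, -12/5, -2.
Counting signs: 3 negative.
H is negative definite, so the origin is a strict local maximum.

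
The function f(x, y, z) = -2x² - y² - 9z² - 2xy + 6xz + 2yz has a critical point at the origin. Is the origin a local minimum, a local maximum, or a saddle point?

local maximum

The Hessian at the origin is H = [[-4, -2, 6], [-2, -2, 2], [6, 2, -18]].
Row-reducing H symmetrically gives the diagonal entries -4, -1, -8.
Counting signs: 3 negative.
H is negative definite, so the origin is a strict local maximum.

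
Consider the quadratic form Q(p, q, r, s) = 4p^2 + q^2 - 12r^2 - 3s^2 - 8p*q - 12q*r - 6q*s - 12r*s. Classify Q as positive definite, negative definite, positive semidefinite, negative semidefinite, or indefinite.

indefinite

The associated matrix is A = [[4, -4, 0, 0], [-4, 1, -6, -3], [0, -6, -12, -6], [0, -3, -6, -3]].
Symmetric row and column elimination reduces A to a congruent diagonal form with pivots 4, -3, 0, 0.
So there are 1 positive, 1 negative, 2 zero pivots.
Hence Q is indefinite.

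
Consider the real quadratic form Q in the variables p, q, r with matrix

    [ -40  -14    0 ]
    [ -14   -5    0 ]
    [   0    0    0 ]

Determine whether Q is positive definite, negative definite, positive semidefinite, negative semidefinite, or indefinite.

Symmetric row and column elimination reduces A to a congruent diagonal form with pivots -40, -1/10, 0.
So there are 2 negative, 1 zero pivots.
Hence Q is negative semidefinite.

negative semidefinite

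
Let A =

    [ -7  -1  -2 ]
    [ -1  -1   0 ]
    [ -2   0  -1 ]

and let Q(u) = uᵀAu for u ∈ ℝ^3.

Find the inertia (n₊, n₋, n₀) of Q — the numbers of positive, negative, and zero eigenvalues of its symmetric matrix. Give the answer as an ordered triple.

An LDLᵀ factorisation of A has diagonal entries -7, -6/7, -1/3.
So there are 3 negative pivots.

(0, 3, 0)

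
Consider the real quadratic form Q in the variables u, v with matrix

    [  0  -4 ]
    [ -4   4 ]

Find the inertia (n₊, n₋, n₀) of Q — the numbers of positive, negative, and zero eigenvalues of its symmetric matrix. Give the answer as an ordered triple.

By Sylvester's law of inertia any congruent diagonalization of A has 1 positive, 1 negative and 0 zero entries.

(1, 1, 0)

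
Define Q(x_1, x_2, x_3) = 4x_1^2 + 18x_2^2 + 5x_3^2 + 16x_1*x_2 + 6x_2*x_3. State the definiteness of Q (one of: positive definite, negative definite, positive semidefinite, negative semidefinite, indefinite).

The symmetric matrix of Q is A = [[4, 8, 0], [8, 18, 3], [0, 3, 5]].
Leading principal minors: Δ_1 = 4, Δ_2 = 8, Δ_3 = 4.
All leading principal minors are positive, so by Sylvester's criterion Q is positive definite.

positive definite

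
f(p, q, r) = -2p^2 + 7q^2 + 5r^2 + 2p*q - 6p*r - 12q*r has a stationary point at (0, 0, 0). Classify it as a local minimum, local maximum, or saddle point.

saddle point

The Hessian at the origin is H = [[-4, 2, -6], [2, 14, -12], [-6, -12, 10]].
Symmetric row and column elimination reduces H to a congruent diagonal form with pivots -4, 15, 4.
So there are 2 positive, 1 negative pivots.
H is indefinite, so the origin is a saddle point.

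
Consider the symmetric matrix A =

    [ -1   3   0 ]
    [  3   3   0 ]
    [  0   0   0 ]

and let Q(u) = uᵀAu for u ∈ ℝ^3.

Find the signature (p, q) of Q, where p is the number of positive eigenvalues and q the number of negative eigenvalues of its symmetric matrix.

(1, 1)

Row-reducing A symmetrically gives the diagonal entries -1, 12, 0.
So there are 1 positive, 1 negative, 1 zero pivots.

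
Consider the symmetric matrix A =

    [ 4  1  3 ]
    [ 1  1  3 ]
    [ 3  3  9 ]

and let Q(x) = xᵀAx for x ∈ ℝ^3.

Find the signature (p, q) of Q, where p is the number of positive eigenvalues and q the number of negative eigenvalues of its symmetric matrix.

Applying the same elementary operations to the rows and columns of A produces a congruent diagonal matrix with entries 4, 3/4, 0.
Counting signs: 2 positive, 1 zero.

(2, 0)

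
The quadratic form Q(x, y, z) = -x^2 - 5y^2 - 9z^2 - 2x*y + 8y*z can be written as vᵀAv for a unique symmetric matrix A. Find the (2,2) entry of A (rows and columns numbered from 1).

The coefficient of y^2 in Q is -5, and that is exactly A[2,2].

-5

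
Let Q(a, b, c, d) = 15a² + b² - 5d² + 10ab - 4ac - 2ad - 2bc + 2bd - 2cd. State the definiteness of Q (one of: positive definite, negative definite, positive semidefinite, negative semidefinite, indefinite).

indefinite

The associated matrix is A = [[15, 5, -2, -1], [5, 1, -1, 1], [-2, -1, 0, -1], [-1, 1, -1, -5]].
Symmetric row and column elimination reduces A to a congruent diagonal form with pivots 15, -2/3, -1/10, 30.
Counting signs: 2 positive, 2 negative.
Hence Q is indefinite.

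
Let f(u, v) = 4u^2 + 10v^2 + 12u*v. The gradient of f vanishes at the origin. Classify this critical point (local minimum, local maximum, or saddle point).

The Hessian at the origin is H = [[8, 12], [12, 20]].
det H = 8·20 − (12)² = 16 > 0 and H[1,1] = 8 > 0, so H is positive definite.
Therefore the origin is a local minimum.

local minimum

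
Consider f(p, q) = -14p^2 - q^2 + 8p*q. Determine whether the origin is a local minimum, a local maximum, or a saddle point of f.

saddle point

The Hessian at the origin is H = [[-28, 8], [8, -2]].
det H = -28·-2 − (8)² = -8 < 0, so H is indefinite.
Therefore the origin is a saddle point.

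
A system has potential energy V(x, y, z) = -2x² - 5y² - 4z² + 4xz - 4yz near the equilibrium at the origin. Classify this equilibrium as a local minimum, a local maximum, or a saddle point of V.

The Hessian at the origin is H = [[-4, 0, 4], [0, -10, -4], [4, -4, -8]].
Congruent diagonalization of H (simultaneous row and column reduction) yields pivots -4, -10, -12/5.
So there are 3 negative pivots.
H is negative definite, so the origin is a strict local maximum.

local maximum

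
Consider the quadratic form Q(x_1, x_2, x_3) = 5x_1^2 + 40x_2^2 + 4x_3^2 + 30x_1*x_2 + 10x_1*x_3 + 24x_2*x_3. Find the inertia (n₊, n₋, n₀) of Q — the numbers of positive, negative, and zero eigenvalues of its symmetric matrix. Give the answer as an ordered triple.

The symmetric matrix is A = [[5, 15, 5], [15, 40, 12], [5, 12, 4]].
An LDLᵀ factorisation of A has diagonal entries 5, -5, 4/5.
So there are 2 positive, 1 negative pivots.

(2, 1, 0)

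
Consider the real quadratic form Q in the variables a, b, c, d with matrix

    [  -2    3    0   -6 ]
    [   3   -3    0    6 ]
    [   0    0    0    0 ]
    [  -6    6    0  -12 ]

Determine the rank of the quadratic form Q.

Congruent diagonalization of A (simultaneous row and column reduction) yields pivots -2, 3/2, 0, 0.
So there are 1 positive, 1 negative, 2 zero pivots.
The rank is the number of nonzero pivots: 2.

2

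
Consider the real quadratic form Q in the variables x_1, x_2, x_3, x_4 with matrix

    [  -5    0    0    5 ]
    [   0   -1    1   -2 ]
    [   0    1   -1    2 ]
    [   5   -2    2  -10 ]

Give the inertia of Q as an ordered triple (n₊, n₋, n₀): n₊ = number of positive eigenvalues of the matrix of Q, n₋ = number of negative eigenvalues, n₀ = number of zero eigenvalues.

Applying the same elementary operations to the rows and columns of A produces a congruent diagonal matrix with entries -5, -1, 0, -1.
Counting signs: 3 negative, 1 zero.

(0, 3, 1)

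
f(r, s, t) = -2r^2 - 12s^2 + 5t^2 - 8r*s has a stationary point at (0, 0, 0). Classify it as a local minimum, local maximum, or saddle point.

The Hessian at the origin is H = [[-4, -8, 0], [-8, -24, 0], [0, 0, 10]].
An LDLᵀ factorisation of H has diagonal entries -4, -8, 10.
Counting signs: 1 positive, 2 negative.
H is indefinite, so the origin is a saddle point.

saddle point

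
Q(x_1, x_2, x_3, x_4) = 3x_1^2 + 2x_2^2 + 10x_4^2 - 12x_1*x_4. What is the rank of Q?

3

Write A = [[3, 0, 0, -6], [0, 2, 0, 0], [0, 0, 0, 0], [-6, 0, 0, 10]].
Congruent diagonalization of A (simultaneous row and column reduction) yields pivots 3, 2, 0, -2.
Counting signs: 2 positive, 1 negative, 1 zero.
The rank is the number of nonzero pivots: 3.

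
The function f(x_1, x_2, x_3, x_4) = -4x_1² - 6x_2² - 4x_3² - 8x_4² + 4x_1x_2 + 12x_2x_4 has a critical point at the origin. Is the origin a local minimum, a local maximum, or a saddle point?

The Hessian at the origin is H = [[-8, 4, 0, 0], [4, -12, 0, 12], [0, 0, -8, 0], [0, 12, 0, -16]].
Congruent diagonalization of H (simultaneous row and column reduction) yields pivots -8, -10, -8, -8/5.
Counting signs: 4 negative.
H is negative definite, so the origin is a strict local maximum.

local maximum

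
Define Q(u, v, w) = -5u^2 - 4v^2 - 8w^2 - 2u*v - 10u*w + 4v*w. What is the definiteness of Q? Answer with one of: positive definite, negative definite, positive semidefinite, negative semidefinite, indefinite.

negative definite

The symmetric matrix of Q is A = [[-5, -1, -5], [-1, -4, 2], [-5, 2, -8]].
Leading principal minors: Δ_1 = -5, Δ_2 = 19, Δ_3 = -12.
The signs alternate starting with Δ_1 < 0, so by Sylvester's criterion Q is negative definite.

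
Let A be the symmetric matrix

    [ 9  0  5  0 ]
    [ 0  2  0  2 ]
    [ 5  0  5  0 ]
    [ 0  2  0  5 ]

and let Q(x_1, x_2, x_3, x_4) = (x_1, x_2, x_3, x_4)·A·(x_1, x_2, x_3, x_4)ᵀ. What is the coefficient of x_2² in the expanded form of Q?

The coefficient of x_2² is the diagonal entry A[2,2] = 2.

2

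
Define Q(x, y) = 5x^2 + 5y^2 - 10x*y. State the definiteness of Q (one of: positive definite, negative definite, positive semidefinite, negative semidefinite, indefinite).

Write A = [[5, -5], [-5, 5]].
Row-reducing A symmetrically gives the diagonal entries 5, 0.
So there are 1 positive, 1 zero pivots.
Hence Q is positive semidefinite.

positive semidefinite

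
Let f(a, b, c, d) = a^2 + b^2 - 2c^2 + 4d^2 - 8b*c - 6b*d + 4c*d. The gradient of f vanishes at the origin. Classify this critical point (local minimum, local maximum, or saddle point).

saddle point

The Hessian at the origin is H = [[2, 0, 0, 0], [0, 2, -8, -6], [0, -8, -4, 4], [0, -6, 4, 8]].
Applying the same elementary operations to the rows and columns of H produces a congruent diagonal matrix with entries 2, 2, -36, 10/9.
That gives 3 positive, 1 negative pivots.
H is indefinite, so the origin is a saddle point.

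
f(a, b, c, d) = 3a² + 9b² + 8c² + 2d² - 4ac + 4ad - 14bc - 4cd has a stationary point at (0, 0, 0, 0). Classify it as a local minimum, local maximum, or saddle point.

The Hessian at the origin is H = [[6, 0, -4, 4], [0, 18, -14, 0], [-4, -14, 16, -4], [4, 0, -4, 4]].
Symmetric row and column elimination reduces H to a congruent diagonal form with pivots 6, 18, 22/9, 20/33.
So there are 4 positive pivots.
H is positive definite, so the origin is a strict local minimum.

local minimum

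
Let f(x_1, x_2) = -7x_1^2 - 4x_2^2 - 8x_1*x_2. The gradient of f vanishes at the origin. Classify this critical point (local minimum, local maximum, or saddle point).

local maximum

The Hessian at the origin is H = [[-14, -8], [-8, -8]].
det H = -14·-8 − (-8)² = 48 > 0 and H[1,1] = -14 < 0, so H is negative definite.
Therefore the origin is a local maximum.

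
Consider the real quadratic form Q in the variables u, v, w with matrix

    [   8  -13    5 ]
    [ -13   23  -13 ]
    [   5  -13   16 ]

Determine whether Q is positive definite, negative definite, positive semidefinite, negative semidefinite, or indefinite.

positive definite

Congruent diagonalization of A (simultaneous row and column reduction) yields pivots 8, 15/8, 1/5.
That gives 3 positive pivots.
Hence Q is positive definite.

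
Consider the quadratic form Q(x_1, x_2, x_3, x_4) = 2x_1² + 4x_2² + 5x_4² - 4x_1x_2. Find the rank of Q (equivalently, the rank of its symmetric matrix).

Write A = [[2, -2, 0, 0], [-2, 4, 0, 0], [0, 0, 0, 0], [0, 0, 0, 5]].
Symmetric row and column elimination reduces A to a congruent diagonal form with pivots 2, 2, 0, 5.
That gives 3 positive, 1 zero pivots.
The rank is the number of nonzero pivots: 3.

3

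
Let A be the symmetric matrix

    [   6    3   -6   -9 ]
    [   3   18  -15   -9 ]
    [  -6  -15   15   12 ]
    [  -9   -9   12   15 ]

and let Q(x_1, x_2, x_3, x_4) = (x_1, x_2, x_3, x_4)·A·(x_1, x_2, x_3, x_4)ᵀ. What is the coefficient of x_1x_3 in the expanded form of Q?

-12

The coefficient of x_1x_3 is A[1,3] + A[3,1] = 2·(-6) = -12.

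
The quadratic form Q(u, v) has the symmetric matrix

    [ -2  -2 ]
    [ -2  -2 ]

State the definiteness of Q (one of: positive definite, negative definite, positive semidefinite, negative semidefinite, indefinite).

negative semidefinite

For the 2×2 matrix [[-2, -2], [-2, -2]]: det = -2·-2 − (-2)² = 0, trace = -4.
det = 0 so one eigenvalue is zero; the form is semidefinite with the sign of the trace.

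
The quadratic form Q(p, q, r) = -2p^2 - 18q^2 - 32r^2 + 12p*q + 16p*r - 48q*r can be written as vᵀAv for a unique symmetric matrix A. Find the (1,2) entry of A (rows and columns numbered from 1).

The coefficient of p·q in Q is 12. For a symmetric A this equals A[1,2] + A[2,1] = 2·A[1,2].
So A[1,2] = 12/2 = 6.

6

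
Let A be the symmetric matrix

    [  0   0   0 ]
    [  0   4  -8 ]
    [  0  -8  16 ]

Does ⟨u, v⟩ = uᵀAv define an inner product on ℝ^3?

Applying the same elementary operations to the rows and columns of A produces a congruent diagonal matrix with entries 0, 4, 0.
Counting signs: 1 positive, 2 zero.
Hence Q is positive semidefinite.
⟨·,·⟩ is an inner product exactly when A is positive definite.

no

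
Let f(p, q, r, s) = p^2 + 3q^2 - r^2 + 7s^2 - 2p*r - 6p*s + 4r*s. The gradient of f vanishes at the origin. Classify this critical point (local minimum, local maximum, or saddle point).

The Hessian at the origin is H = [[2, 0, -2, -6], [0, 6, 0, 0], [-2, 0, -2, 4], [-6, 0, 4, 14]].
Symmetric row and column elimination reduces H to a congruent diagonal form with pivots 2, 6, -4, -3.
So there are 2 positive, 2 negative pivots.
H is indefinite, so the origin is a saddle point.

saddle point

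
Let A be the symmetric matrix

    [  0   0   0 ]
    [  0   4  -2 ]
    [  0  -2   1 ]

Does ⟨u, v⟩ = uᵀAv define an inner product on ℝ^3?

no

Applying the same elementary operations to the rows and columns of A produces a congruent diagonal matrix with entries 0, 4, 0.
Counting signs: 1 positive, 2 zero.
Hence Q is positive semidefinite.
⟨·,·⟩ is an inner product exactly when A is positive definite.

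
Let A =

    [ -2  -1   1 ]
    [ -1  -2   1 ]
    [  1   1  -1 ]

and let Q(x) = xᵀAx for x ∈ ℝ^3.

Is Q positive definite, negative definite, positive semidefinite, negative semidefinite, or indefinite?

Leading principal minors: Δ_1 = -2, Δ_2 = 3, Δ_3 = -1.
The signs alternate starting with Δ_1 < 0, so by Sylvester's criterion Q is negative definite.

negative definite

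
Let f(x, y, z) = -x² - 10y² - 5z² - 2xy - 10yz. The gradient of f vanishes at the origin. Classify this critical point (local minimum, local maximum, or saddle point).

local maximum

The Hessian at the origin is H = [[-2, -2, 0], [-2, -20, -10], [0, -10, -10]].
Row-reducing H symmetrically gives the diagonal entries -2, -18, -40/9.
That gives 3 negative pivots.
H is negative definite, so the origin is a strict local maximum.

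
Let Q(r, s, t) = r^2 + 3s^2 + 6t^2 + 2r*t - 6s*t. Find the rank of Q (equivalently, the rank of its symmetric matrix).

The associated matrix is A = [[1, 0, 1], [0, 3, -3], [1, -3, 6]].
Symmetric row and column elimination reduces A to a congruent diagonal form with pivots 1, 3, 2.
So there are 3 positive pivots.
The rank is the number of nonzero pivots: 3.

3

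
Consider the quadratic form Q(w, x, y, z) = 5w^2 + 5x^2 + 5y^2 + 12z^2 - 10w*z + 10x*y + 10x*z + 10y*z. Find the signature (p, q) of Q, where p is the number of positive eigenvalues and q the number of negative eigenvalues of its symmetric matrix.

(3, 0)

The associated matrix is A = [[5, 0, 0, -5], [0, 5, 5, 5], [0, 5, 5, 5], [-5, 5, 5, 12]].
Congruent diagonalization of A (simultaneous row and column reduction) yields pivots 5, 5, 0, 2.
That gives 3 positive, 1 zero pivots.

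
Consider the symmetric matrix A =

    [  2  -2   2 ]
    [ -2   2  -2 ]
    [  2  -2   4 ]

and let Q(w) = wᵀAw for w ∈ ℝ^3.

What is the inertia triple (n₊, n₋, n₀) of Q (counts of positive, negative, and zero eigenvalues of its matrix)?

(2, 0, 1)

Applying the same elementary operations to the rows and columns of A produces a congruent diagonal matrix with entries 2, 0, 2.
So there are 2 positive, 1 zero pivots.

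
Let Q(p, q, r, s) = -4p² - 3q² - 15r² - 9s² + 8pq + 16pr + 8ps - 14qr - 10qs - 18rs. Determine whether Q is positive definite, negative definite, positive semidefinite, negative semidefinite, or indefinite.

Write A = [[-4, 4, 8, 4], [4, -3, -7, -5], [8, -7, -15, -9], [4, -5, -9, -9]].
Applying the same elementary operations to the rows and columns of A produces a congruent diagonal matrix with entries -4, 1, 0, -6.
Counting signs: 1 positive, 2 negative, 1 zero.
Hence Q is indefinite.

indefinite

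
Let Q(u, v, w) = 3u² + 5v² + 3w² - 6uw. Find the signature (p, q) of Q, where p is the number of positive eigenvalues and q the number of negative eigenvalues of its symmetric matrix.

The associated matrix is A = [[3, 0, -3], [0, 5, 0], [-3, 0, 3]].
Row-reducing A symmetrically gives the diagonal entries 3, 5, 0.
Counting signs: 2 positive, 1 zero.

(2, 0)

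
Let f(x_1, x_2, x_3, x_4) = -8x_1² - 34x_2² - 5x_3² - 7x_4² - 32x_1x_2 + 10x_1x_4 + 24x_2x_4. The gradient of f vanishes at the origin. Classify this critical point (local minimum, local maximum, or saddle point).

The Hessian at the origin is H = [[-16, -32, 0, 10], [-32, -68, 0, 24], [0, 0, -10, 0], [10, 24, 0, -14]].
Row-reducing H symmetrically gives the diagonal entries -16, -4, -10, -15/4.
That gives 4 negative pivots.
H is negative definite, so the origin is a strict local maximum.

local maximum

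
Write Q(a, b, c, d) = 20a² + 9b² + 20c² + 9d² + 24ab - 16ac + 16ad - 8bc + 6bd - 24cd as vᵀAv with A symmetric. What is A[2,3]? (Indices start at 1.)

-4

The coefficient of b·c in Q is -8. For a symmetric A this equals A[2,3] + A[3,2] = 2·A[2,3].
So A[2,3] = -8/2 = -4.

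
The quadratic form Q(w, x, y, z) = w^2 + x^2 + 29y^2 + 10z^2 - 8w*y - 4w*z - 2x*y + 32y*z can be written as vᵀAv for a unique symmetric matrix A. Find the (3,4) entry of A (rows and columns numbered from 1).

The coefficient of y·z in Q is 32. For a symmetric A this equals A[3,4] + A[4,3] = 2·A[3,4].
So A[3,4] = 32/2 = 16.

16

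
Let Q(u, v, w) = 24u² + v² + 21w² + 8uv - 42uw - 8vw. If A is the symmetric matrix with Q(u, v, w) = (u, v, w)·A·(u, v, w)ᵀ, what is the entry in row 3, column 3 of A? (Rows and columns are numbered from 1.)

The coefficient of w² in Q is 21, and that is exactly A[3,3].

21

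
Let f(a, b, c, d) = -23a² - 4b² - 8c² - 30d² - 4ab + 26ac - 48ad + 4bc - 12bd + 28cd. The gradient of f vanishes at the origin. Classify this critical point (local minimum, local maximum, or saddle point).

The Hessian at the origin is H = [[-46, -4, 26, -48], [-4, -8, 4, -12], [26, 4, -16, 28], [-48, -12, 28, -60]].
An LDLᵀ factorisation of H has diagonal entries -46, -176/23, -10/11, -1.
Counting signs: 4 negative.
H is negative definite, so the origin is a strict local maximum.

local maximum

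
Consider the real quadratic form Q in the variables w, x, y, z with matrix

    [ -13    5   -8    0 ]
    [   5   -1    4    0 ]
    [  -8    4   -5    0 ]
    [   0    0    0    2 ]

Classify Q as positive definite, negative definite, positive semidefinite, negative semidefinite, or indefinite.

Row-reducing A symmetrically gives the diagonal entries -13, 12/13, -1, 2.
So there are 2 positive, 2 negative pivots.
Hence Q is indefinite.

indefinite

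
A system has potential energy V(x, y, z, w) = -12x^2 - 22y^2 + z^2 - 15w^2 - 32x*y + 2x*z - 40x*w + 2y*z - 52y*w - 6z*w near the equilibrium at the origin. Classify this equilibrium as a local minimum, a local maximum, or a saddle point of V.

The Hessian at the origin is H = [[-24, -32, 2, -40], [-32, -44, 2, -52], [2, 2, 2, -6], [-40, -52, -6, -30]].
Symmetric row and column elimination reduces H to a congruent diagonal form with pivots -24, -4/3, 5/2, -2.
Counting signs: 1 positive, 3 negative.
H is indefinite, so the origin is a saddle point.

saddle point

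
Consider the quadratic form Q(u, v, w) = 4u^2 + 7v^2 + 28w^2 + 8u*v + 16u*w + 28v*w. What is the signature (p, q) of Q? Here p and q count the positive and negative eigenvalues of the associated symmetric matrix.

(2, 0)

The associated matrix is A = [[4, 4, 8], [4, 7, 14], [8, 14, 28]].
Congruent diagonalization of A (simultaneous row and column reduction) yields pivots 4, 3, 0.
Counting signs: 2 positive, 1 zero.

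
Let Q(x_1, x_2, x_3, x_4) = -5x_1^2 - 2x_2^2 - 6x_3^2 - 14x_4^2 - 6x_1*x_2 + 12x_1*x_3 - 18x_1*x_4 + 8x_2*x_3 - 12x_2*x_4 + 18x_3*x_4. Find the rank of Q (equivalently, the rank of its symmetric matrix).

4

The associated matrix is A = [[-5, -3, 6, -9], [-3, -2, 4, -6], [6, 4, -6, 9], [-9, -6, 9, -14]].
Row-reducing A symmetrically gives the diagonal entries -5, -1/5, 2, -1/2.
So there are 1 positive, 3 negative pivots.
The rank is the number of nonzero pivots: 4.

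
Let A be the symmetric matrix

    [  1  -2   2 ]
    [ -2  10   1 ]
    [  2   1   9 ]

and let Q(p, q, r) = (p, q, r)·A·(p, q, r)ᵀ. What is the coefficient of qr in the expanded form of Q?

The coefficient of qr is A[2,3] + A[3,2] = 2·1 = 2.

2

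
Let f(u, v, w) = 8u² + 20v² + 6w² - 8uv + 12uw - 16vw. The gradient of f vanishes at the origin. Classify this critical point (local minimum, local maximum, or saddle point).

The Hessian at the origin is H = [[16, -8, 12], [-8, 40, -16], [12, -16, 12]].
Symmetric row and column elimination reduces H to a congruent diagonal form with pivots 16, 36, 2/9.
That gives 3 positive pivots.
H is positive definite, so the origin is a strict local minimum.

local minimum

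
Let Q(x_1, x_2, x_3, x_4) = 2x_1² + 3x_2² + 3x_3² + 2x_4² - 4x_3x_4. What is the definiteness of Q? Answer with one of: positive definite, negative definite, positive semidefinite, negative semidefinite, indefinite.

The symmetric matrix of Q is A = [[2, 0, 0, 0], [0, 3, 0, 0], [0, 0, 3, -2], [0, 0, -2, 2]].
Leading principal minors: Δ_1 = 2, Δ_2 = 6, Δ_3 = 18, Δ_4 = 12.
All leading principal minors are positive, so by Sylvester's criterion Q is positive definite.

positive definite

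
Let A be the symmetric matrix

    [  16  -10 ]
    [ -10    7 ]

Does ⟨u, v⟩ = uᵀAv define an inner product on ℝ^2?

yes

An LDLᵀ factorisation of A has diagonal entries 16, 3/4.
So there are 2 positive pivots.
Hence Q is positive definite.
⟨·,·⟩ is an inner product exactly when A is positive definite.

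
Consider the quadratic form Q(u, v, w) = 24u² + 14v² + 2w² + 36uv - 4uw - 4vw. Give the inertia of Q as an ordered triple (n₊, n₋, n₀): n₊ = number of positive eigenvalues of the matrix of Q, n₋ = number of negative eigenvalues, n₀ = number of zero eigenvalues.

Write A = [[24, 18, -2], [18, 14, -2], [-2, -2, 2]].
Congruent diagonalization of A (simultaneous row and column reduction) yields pivots 24, 1/2, 4/3.
So there are 3 positive pivots.

(3, 0, 0)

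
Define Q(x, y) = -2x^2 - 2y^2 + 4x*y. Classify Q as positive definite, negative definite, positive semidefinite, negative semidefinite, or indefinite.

The symmetric matrix of Q is [[-2, 2], [2, -2]].
For the 2×2 matrix [[-2, 2], [2, -2]]: det = -2·-2 − (2)² = 0, trace = -4.
det = 0 so one eigenvalue is zero; the form is semidefinite with the sign of the trace.

negative semidefinite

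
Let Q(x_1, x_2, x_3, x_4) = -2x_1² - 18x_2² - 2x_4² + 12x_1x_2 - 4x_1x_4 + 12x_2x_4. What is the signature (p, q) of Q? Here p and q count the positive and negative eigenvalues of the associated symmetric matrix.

The associated matrix is A = [[-2, 6, 0, -2], [6, -18, 0, 6], [0, 0, 0, 0], [-2, 6, 0, -2]].
Applying the same elementary operations to the rows and columns of A produces a congruent diagonal matrix with entries -2, 0, 0, 0.
That gives 1 negative, 3 zero pivots.

(0, 1)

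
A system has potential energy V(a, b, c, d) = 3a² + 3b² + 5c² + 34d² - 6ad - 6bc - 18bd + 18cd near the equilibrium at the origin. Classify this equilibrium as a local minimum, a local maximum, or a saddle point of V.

local minimum

The Hessian at the origin is H = [[6, 0, 0, -6], [0, 6, -6, -18], [0, -6, 10, 18], [-6, -18, 18, 68]].
Congruent diagonalization of H (simultaneous row and column reduction) yields pivots 6, 6, 4, 8.
So there are 4 positive pivots.
H is positive definite, so the origin is a strict local minimum.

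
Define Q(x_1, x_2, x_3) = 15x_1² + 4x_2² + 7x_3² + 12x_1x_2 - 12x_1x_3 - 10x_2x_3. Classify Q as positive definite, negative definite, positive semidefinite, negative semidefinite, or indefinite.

The symmetric matrix of Q is A = [[15, 6, -6], [6, 4, -5], [-6, -5, 7]].
Leading principal minors: Δ_1 = 15, Δ_2 = 24, Δ_3 = 9.
All leading principal minors are positive, so by Sylvester's criterion Q is positive definite.

positive definite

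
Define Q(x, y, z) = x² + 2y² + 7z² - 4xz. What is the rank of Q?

3

Write A = [[1, 0, -2], [0, 2, 0], [-2, 0, 7]].
Applying the same elementary operations to the rows and columns of A produces a congruent diagonal matrix with entries 1, 2, 3.
So there are 3 positive pivots.
The rank is the number of nonzero pivots: 3.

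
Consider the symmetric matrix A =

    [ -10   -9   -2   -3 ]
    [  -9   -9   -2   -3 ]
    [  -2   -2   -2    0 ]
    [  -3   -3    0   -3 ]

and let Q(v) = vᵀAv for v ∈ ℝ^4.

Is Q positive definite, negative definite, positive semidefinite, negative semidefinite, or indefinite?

negative definite

Symmetric row and column elimination reduces A to a congruent diagonal form with pivots -10, -9/10, -14/9, -12/7.
That gives 4 negative pivots.
Hence Q is negative definite.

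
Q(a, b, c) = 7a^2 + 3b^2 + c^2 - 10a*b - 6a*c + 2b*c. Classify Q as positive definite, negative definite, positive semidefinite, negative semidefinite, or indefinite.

indefinite

Write A = [[7, -5, -3], [-5, 3, 1], [-3, 1, 1]].
Congruent diagonalization of A (simultaneous row and column reduction) yields pivots 7, -4/7, 2.
Counting signs: 2 positive, 1 negative.
Hence Q is indefinite.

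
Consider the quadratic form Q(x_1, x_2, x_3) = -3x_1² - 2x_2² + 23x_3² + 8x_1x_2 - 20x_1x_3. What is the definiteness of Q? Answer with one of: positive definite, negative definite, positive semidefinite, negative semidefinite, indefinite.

indefinite

The associated matrix is A = [[-3, 4, -10], [4, -2, 0], [-10, 0, 23]].
Congruent diagonalization of A (simultaneous row and column reduction) yields pivots -3, 10/3, 3.
That gives 2 positive, 1 negative pivots.
Hence Q is indefinite.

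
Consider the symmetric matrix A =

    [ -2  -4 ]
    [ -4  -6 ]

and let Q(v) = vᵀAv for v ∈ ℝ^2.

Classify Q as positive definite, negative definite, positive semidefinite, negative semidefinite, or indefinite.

indefinite

An LDLᵀ factorisation of A has diagonal entries -2, 2.
That gives 1 positive, 1 negative pivots.
Hence Q is indefinite.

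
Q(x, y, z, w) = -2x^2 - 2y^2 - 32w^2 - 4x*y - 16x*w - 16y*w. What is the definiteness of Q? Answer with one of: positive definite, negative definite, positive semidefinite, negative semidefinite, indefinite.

Write A = [[-2, -2, 0, -8], [-2, -2, 0, -8], [0, 0, 0, 0], [-8, -8, 0, -32]].
Row-reducing A symmetrically gives the diagonal entries -2, 0, 0, 0.
That gives 1 negative, 3 zero pivots.
Hence Q is negative semidefinite.

negative semidefinite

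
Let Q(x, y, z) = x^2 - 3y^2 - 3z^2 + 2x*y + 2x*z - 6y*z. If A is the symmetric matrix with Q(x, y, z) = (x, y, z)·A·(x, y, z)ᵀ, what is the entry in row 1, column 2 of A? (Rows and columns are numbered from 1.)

The coefficient of x·y in Q is 2. For a symmetric A this equals A[1,2] + A[2,1] = 2·A[1,2].
So A[1,2] = 2/2 = 1.

1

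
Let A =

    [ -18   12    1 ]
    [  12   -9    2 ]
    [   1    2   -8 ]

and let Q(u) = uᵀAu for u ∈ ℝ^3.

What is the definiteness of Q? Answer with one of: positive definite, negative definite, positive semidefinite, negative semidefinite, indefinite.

negative definite

Leading principal minors: Δ_1 = -18, Δ_2 = 18, Δ_3 = -15.
The signs alternate starting with Δ_1 < 0, so by Sylvester's criterion Q is negative definite.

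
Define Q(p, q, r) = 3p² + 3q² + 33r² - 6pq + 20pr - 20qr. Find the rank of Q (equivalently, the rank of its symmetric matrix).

The symmetric matrix is A = [[3, -3, 10], [-3, 3, -10], [10, -10, 33]].
Symmetric row and column elimination reduces A to a congruent diagonal form with pivots 3, 0, -1/3.
That gives 1 positive, 1 negative, 1 zero pivots.
The rank is the number of nonzero pivots: 2.

2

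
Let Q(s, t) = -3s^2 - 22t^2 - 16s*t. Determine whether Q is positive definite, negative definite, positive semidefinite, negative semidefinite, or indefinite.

The symmetric matrix of Q is A = [[-3, -8], [-8, -22]].
Leading principal minors: Δ_1 = -3, Δ_2 = 2.
The signs alternate starting with Δ_1 < 0, so by Sylvester's criterion Q is negative definite.

negative definite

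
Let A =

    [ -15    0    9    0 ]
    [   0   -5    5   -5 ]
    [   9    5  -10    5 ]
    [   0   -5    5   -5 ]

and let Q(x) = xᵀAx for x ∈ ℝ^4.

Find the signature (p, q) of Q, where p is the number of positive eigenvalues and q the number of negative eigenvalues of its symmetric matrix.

Applying the same elementary operations to the rows and columns of A produces a congruent diagonal matrix with entries -15, -5, 2/5, 0.
So there are 1 positive, 2 negative, 1 zero pivots.

(1, 2)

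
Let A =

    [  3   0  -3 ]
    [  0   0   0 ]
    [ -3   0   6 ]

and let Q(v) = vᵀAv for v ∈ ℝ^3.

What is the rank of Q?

2

Congruent diagonalization of A (simultaneous row and column reduction) yields pivots 3, 0, 3.
Counting signs: 2 positive, 1 zero.
The rank is the number of nonzero pivots: 2.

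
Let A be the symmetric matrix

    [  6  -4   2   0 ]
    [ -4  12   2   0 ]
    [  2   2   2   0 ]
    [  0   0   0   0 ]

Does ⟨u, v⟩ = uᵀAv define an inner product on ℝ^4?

Applying the same elementary operations to the rows and columns of A produces a congruent diagonal matrix with entries 6, 28/3, 1/7, 0.
That gives 3 positive, 1 zero pivots.
Hence Q is positive semidefinite.
⟨·,·⟩ is an inner product exactly when A is positive definite.

no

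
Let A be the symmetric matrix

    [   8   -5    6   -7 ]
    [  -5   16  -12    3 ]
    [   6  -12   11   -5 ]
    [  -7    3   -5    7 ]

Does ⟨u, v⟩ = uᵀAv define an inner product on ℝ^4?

Leading principal minors: Δ_1 = 8, Δ_2 = 103, Δ_3 = 125, Δ_4 = 50.
All leading principal minors are positive, so by Sylvester's criterion Q is positive definite.
⟨·,·⟩ is an inner product exactly when A is positive definite.

yes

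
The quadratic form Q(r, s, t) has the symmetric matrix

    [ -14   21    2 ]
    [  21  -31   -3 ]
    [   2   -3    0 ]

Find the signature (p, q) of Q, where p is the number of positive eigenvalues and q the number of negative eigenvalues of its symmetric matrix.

(2, 1)

Row-reducing A symmetrically gives the diagonal entries -14, 1/2, 2/7.
Counting signs: 2 positive, 1 negative.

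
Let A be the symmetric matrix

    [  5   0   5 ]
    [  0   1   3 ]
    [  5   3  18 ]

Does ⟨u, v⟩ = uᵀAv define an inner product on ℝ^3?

yes

An LDLᵀ factorisation of A has diagonal entries 5, 1, 4.
Counting signs: 3 positive.
Hence Q is positive definite.
⟨·,·⟩ is an inner product exactly when A is positive definite.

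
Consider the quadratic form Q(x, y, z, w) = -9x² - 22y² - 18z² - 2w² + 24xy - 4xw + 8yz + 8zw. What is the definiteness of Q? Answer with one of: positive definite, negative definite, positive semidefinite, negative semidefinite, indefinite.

negative definite

Write A = [[-9, 12, 0, -2], [12, -22, 4, 0], [0, 4, -18, 4], [-2, 0, 4, -2]].
Congruent diagonalization of A (simultaneous row and column reduction) yields pivots -9, -6, -46/3, -10/207.
That gives 4 negative pivots.
Hence Q is negative definite.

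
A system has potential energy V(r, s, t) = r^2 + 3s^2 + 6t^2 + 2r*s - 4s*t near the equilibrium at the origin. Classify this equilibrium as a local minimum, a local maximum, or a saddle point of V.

The Hessian at the origin is H = [[2, 2, 0], [2, 6, -4], [0, -4, 12]].
Congruent diagonalization of H (simultaneous row and column reduction) yields pivots 2, 4, 8.
Counting signs: 3 positive.
H is positive definite, so the origin is a strict local minimum.

local minimum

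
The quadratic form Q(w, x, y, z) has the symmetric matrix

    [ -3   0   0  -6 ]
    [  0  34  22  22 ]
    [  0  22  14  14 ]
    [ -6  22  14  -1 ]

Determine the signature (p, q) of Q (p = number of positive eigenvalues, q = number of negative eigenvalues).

(1, 3)

Symmetric row and column elimination reduces A to a congruent diagonal form with pivots -3, 34, -4/17, -3.
That gives 1 positive, 3 negative pivots.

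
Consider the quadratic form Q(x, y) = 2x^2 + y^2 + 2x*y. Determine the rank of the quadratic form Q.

Write A = [[2, 1], [1, 1]].
An LDLᵀ factorisation of A has diagonal entries 2, 1/2.
That gives 2 positive pivots.
The rank is the number of nonzero pivots: 2.

2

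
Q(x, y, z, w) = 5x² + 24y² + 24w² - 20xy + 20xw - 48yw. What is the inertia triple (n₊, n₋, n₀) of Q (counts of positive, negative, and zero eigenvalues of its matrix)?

The symmetric matrix is A = [[5, -10, 0, 10], [-10, 24, 0, -24], [0, 0, 0, 0], [10, -24, 0, 24]].
Applying the same elementary operations to the rows and columns of A produces a congruent diagonal matrix with entries 5, 4, 0, 0.
Counting signs: 2 positive, 2 zero.

(2, 0, 2)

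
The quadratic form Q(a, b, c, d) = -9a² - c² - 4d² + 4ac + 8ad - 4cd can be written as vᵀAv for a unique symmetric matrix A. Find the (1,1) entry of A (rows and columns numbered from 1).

-9

The coefficient of a² in Q is -9, and that is exactly A[1,1].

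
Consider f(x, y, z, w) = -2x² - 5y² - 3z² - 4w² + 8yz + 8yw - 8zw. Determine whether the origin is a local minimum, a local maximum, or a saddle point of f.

The Hessian at the origin is H = [[-4, 0, 0, 0], [0, -10, 8, 8], [0, 8, -6, -8], [0, 8, -8, -8]].
An LDLᵀ factorisation of H has diagonal entries -4, -10, 2/5, -8.
Counting signs: 1 positive, 3 negative.
H is indefinite, so the origin is a saddle point.

saddle point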